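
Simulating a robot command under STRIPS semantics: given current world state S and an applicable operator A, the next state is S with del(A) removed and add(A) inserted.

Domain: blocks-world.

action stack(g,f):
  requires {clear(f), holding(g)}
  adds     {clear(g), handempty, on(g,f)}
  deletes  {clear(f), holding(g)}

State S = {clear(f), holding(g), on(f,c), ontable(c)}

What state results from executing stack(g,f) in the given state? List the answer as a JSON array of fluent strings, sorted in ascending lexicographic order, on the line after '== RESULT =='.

Compute (S \ del) ∪ add:
  pre ⊆ S: {clear(f), holding(g)} ⊆ S  — applicable
  S \ del = {on(f,c), ontable(c)}
  ∪ add   = {clear(g), handempty, on(f,c), on(g,f), ontable(c)}

== RESULT ==
["clear(g)", "handempty", "on(f,c)", "on(g,f)", "ontable(c)"]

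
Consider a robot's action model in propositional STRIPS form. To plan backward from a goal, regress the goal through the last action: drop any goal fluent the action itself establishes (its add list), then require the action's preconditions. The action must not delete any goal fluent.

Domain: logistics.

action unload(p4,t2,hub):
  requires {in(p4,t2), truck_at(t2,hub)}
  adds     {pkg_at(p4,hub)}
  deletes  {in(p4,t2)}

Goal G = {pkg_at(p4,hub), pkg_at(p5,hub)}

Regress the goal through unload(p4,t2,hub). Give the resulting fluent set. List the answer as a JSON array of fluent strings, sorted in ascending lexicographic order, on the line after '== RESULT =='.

Compute (G \ add) ∪ pre:
  G ∩ del = {}  (empty — regression defined)
  G \ add = {pkg_at(p4,hub), pkg_at(p5,hub)} \ {pkg_at(p4,hub)} = {pkg_at(p5,hub)}
  ∪ pre   = {pkg_at(p5,hub)} ∪ {in(p4,t2), truck_at(t2,hub)}
          = {in(p4,t2), pkg_at(p5,hub), truck_at(t2,hub)}

== RESULT ==
["in(p4,t2)", "pkg_at(p5,hub)", "truck_at(t2,hub)"]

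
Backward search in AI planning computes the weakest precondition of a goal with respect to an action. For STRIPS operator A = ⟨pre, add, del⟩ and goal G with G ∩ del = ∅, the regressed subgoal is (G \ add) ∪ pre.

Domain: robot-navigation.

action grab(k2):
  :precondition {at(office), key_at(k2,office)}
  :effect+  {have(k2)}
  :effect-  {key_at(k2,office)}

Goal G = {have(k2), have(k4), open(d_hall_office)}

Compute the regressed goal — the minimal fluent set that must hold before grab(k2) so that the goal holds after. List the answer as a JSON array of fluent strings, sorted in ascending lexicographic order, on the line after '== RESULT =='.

Regress:
  G ∩ del = {}  (empty — regression defined)
  G \ add = {have(k2), have(k4), open(d_hall_office)} \ {have(k2)} = {have(k4), open(d_hall_office)}
  ∪ pre   = {have(k4), open(d_hall_office)} ∪ {at(office), key_at(k2,office)}
          = {at(office), have(k4), key_at(k2,office), open(d_hall_office)}

== RESULT ==
["at(office)", "have(k4)", "key_at(k2,office)", "open(d_hall_office)"]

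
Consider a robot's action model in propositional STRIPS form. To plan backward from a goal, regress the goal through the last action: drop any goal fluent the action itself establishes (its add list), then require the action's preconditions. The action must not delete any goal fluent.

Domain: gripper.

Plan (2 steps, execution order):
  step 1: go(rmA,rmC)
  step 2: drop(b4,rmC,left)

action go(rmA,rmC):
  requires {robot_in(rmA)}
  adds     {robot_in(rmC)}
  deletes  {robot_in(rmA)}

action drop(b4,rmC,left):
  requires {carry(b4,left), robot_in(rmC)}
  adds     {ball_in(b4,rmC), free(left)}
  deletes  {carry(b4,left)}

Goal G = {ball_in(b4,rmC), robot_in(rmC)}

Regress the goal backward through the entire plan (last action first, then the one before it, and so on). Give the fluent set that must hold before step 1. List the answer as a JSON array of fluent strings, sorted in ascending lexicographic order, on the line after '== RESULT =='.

Work backward from the goal:
  through step 2 (drop(b4,rmC,left)): drop {ball_in(b4,rmC)}, keep {robot_in(rmC)}, require {carry(b4,left), robot_in(rmC)}
    → {carry(b4,left), robot_in(rmC)}
  through step 1 (go(rmA,rmC)): drop {robot_in(rmC)}, keep {carry(b4,left)}, require {robot_in(rmA)}
    → {carry(b4,left), robot_in(rmA)}

== RESULT ==
["carry(b4,left)", "robot_in(rmA)"]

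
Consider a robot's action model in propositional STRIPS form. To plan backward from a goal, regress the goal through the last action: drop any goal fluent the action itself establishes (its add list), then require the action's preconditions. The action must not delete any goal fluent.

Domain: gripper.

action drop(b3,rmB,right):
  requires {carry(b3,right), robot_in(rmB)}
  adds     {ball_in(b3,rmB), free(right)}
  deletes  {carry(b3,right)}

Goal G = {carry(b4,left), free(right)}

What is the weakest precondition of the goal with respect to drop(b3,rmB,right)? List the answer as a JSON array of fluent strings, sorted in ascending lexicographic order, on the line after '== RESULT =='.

Regress:
  G ∩ del = {}  (empty — regression defined)
  G \ add = {carry(b4,left), free(right)} \ {ball_in(b3,rmB), free(right)} = {carry(b4,left)}
  ∪ pre   = {carry(b4,left)} ∪ {carry(b3,right), robot_in(rmB)}
          = {carry(b3,right), carry(b4,left), robot_in(rmB)}

== RESULT ==
["carry(b3,right)", "carry(b4,left)", "robot_in(rmB)"]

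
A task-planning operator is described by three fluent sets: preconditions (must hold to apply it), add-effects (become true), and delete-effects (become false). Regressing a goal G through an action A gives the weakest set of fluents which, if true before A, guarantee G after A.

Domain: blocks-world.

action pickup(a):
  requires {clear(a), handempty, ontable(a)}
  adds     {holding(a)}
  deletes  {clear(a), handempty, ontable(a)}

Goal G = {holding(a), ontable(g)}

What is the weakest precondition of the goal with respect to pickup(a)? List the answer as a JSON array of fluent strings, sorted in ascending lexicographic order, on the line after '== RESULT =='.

Regress:
  G ∩ del = {}  (empty — regression defined)
  G \ add = {holding(a), ontable(g)} \ {holding(a)} = {ontable(g)}
  ∪ pre   = {ontable(g)} ∪ {clear(a), handempty, ontable(a)}
          = {clear(a), handempty, ontable(a), ontable(g)}

== RESULT ==
["clear(a)", "handempty", "ontable(a)", "ontable(g)"]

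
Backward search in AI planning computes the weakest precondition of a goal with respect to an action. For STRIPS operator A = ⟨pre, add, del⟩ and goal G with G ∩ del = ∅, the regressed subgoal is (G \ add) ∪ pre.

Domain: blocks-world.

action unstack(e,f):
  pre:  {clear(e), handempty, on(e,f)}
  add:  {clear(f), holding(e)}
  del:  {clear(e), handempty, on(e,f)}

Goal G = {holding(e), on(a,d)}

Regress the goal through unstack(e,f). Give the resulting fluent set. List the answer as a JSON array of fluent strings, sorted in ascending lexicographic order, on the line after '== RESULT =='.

Regress:
  G ∩ del = {}  (empty — regression defined)
  G \ add = {holding(e), on(a,d)} \ {clear(f), holding(e)} = {on(a,d)}
  ∪ pre   = {on(a,d)} ∪ {clear(e), handempty, on(e,f)}
          = {clear(e), handempty, on(a,d), on(e,f)}

== RESULT ==
["clear(e)", "handempty", "on(a,d)", "on(e,f)"]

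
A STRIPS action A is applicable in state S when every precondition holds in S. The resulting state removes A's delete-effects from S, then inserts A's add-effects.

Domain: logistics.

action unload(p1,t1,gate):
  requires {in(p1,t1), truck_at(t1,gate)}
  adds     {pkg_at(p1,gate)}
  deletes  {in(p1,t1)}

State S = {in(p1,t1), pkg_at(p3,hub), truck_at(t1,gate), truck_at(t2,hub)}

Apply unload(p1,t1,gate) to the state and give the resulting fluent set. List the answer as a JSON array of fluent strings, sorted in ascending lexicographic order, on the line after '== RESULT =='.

Progress:
  pre ⊆ S: {in(p1,t1), truck_at(t1,gate)} ⊆ S  — applicable
  S \ del = {pkg_at(p3,hub), truck_at(t1,gate), truck_at(t2,hub)}
  ∪ add   = {pkg_at(p1,gate), pkg_at(p3,hub), truck_at(t1,gate), truck_at(t2,hub)}

== RESULT ==
["pkg_at(p1,gate)", "pkg_at(p3,hub)", "truck_at(t1,gate)", "truck_at(t2,hub)"]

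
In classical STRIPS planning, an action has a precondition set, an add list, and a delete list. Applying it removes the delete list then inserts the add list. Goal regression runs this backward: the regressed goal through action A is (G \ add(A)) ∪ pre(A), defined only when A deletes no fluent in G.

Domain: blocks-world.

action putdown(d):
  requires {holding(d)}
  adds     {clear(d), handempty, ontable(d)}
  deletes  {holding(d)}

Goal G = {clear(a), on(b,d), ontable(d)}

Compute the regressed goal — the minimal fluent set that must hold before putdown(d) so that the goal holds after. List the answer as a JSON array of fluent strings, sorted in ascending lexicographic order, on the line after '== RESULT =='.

Regress:
  G ∩ del = {}  (empty — regression defined)
  G \ add = {clear(a), on(b,d), ontable(d)} \ {clear(d), handempty, ontable(d)} = {clear(a), on(b,d)}
  ∪ pre   = {clear(a), on(b,d)} ∪ {holding(d)}
          = {clear(a), holding(d), on(b,d)}

== RESULT ==
["clear(a)", "holding(d)", "on(b,d)"]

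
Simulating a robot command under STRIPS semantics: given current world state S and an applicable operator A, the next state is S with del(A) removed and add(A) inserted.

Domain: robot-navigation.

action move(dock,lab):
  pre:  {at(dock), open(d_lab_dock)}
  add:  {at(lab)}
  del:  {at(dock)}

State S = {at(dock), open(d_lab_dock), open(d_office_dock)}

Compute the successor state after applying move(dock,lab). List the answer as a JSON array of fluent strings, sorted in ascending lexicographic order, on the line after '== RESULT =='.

Progress:
  pre ⊆ S: {at(dock), open(d_lab_dock)} ⊆ S  — applicable
  S \ del = {open(d_lab_dock), open(d_office_dock)}
  ∪ add   = {at(lab), open(d_lab_dock), open(d_office_dock)}

== RESULT ==
["at(lab)", "open(d_lab_dock)", "open(d_office_dock)"]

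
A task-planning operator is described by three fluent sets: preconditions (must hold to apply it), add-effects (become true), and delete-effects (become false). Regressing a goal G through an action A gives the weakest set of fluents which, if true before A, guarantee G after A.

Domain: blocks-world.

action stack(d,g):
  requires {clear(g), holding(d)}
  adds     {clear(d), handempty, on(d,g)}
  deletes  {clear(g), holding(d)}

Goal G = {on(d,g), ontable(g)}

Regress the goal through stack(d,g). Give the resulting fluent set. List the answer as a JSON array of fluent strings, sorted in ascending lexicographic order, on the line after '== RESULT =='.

Compute (G \ add) ∪ pre:
  G ∩ del = {}  (empty — regression defined)
  G \ add = {on(d,g), ontable(g)} \ {clear(d), handempty, on(d,g)} = {ontable(g)}
  ∪ pre   = {ontable(g)} ∪ {clear(g), holding(d)}
          = {clear(g), holding(d), ontable(g)}

== RESULT ==
["clear(g)", "holding(d)", "ontable(g)"]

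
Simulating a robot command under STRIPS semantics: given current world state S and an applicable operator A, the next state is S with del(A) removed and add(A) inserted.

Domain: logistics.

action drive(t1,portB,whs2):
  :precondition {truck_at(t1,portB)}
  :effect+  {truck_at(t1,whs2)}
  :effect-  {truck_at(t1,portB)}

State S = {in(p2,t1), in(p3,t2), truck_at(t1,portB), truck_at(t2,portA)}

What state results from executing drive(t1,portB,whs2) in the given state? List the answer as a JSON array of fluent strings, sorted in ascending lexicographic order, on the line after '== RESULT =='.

Compute (S \ del) ∪ add:
  pre ⊆ S: {truck_at(t1,portB)} ⊆ S  — applicable
  S \ del = {in(p2,t1), in(p3,t2), truck_at(t2,portA)}
  ∪ add   = {in(p2,t1), in(p3,t2), truck_at(t1,whs2), truck_at(t2,portA)}

== RESULT ==
["in(p2,t1)", "in(p3,t2)", "truck_at(t1,whs2)", "truck_at(t2,portA)"]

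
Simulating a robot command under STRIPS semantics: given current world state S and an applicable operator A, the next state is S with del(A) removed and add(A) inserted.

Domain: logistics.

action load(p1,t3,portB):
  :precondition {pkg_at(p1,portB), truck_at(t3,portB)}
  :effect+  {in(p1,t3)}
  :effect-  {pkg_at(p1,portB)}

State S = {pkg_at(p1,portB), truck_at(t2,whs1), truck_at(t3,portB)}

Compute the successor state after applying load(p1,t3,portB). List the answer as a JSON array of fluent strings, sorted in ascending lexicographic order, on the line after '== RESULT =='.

Compute (S \ del) ∪ add:
  pre ⊆ S: {pkg_at(p1,portB), truck_at(t3,portB)} ⊆ S  — applicable
  S \ del = {truck_at(t2,whs1), truck_at(t3,portB)}
  ∪ add   = {in(p1,t3), truck_at(t2,whs1), truck_at(t3,portB)}

== RESULT ==
["in(p1,t3)", "truck_at(t2,whs1)", "truck_at(t3,portB)"]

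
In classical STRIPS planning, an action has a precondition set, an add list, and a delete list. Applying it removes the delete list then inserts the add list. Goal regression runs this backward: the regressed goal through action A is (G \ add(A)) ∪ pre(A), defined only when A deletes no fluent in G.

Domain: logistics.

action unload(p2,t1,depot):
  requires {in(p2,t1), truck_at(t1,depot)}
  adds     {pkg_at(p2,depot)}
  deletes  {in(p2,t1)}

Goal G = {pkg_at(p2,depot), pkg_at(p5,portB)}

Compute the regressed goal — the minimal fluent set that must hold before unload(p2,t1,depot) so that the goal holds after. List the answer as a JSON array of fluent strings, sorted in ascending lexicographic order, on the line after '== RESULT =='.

Regress:
  G ∩ del = {}  (empty — regression defined)
  G \ add = {pkg_at(p2,depot), pkg_at(p5,portB)} \ {pkg_at(p2,depot)} = {pkg_at(p5,portB)}
  ∪ pre   = {pkg_at(p5,portB)} ∪ {in(p2,t1), truck_at(t1,depot)}
          = {in(p2,t1), pkg_at(p5,portB), truck_at(t1,depot)}

== RESULT ==
["in(p2,t1)", "pkg_at(p5,portB)", "truck_at(t1,depot)"]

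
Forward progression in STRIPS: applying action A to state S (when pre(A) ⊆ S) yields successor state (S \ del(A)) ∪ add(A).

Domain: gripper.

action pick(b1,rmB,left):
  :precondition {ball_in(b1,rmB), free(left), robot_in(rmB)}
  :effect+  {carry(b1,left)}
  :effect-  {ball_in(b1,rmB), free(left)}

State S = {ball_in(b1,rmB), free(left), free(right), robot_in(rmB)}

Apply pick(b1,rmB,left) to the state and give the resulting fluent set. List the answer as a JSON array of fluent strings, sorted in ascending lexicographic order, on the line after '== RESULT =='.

Progress:
  pre ⊆ S: {ball_in(b1,rmB), free(left), robot_in(rmB)} ⊆ S  — applicable
  S \ del = {free(right), robot_in(rmB)}
  ∪ add   = {carry(b1,left), free(right), robot_in(rmB)}

== RESULT ==
["carry(b1,left)", "free(right)", "robot_in(rmB)"]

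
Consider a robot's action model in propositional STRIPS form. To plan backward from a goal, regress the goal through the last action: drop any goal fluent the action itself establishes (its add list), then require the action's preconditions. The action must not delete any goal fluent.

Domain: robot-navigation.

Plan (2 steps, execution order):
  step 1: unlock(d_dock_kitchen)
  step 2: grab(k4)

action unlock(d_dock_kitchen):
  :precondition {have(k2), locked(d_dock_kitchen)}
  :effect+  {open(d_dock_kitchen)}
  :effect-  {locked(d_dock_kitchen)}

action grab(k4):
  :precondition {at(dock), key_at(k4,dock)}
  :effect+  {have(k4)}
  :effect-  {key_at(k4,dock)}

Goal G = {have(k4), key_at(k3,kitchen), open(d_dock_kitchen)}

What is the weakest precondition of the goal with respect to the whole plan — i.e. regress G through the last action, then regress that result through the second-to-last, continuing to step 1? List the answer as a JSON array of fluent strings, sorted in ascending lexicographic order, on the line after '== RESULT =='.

Regress step by step:
  through step 2 (grab(k4)): drop {have(k4)}, keep {key_at(k3,kitchen), open(d_dock_kitchen)}, require {at(dock), key_at(k4,dock)}
    → {at(dock), key_at(k3,kitchen), key_at(k4,dock), open(d_dock_kitchen)}
  through step 1 (unlock(d_dock_kitchen)): drop {open(d_dock_kitchen)}, keep {at(dock), key_at(k3,kitchen), key_at(k4,dock)}, require {have(k2), locked(d_dock_kitchen)}
    → {at(dock), have(k2), key_at(k3,kitchen), key_at(k4,dock), locked(d_dock_kitchen)}

== RESULT ==
["at(dock)", "have(k2)", "key_at(k3,kitchen)", "key_at(k4,dock)", "locked(d_dock_kitchen)"]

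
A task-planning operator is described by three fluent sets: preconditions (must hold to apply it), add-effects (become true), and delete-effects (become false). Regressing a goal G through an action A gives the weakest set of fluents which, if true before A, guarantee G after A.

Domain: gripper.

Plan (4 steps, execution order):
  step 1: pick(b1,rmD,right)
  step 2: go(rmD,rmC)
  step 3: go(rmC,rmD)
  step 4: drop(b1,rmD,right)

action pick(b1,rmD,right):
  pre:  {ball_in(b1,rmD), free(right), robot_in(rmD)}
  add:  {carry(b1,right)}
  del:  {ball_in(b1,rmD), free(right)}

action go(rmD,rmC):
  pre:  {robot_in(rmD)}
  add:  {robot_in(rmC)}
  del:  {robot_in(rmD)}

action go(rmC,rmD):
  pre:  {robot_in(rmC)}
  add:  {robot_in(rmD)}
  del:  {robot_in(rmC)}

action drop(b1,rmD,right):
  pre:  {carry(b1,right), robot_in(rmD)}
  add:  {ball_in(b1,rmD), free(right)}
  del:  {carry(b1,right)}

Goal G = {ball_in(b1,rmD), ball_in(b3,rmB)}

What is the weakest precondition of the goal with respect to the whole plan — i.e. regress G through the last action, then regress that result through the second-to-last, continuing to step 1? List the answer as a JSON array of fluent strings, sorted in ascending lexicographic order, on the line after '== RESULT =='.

Work backward from the goal:
  through step 4 (drop(b1,rmD,right)): drop {ball_in(b1,rmD)}, keep {ball_in(b3,rmB)}, require {carry(b1,right), robot_in(rmD)}
    → {ball_in(b3,rmB), carry(b1,right), robot_in(rmD)}
  through step 3 (go(rmC,rmD)): drop {robot_in(rmD)}, keep {ball_in(b3,rmB), carry(b1,right)}, require {robot_in(rmC)}
    → {ball_in(b3,rmB), carry(b1,right), robot_in(rmC)}
  through step 2 (go(rmD,rmC)): drop {robot_in(rmC)}, keep {ball_in(b3,rmB), carry(b1,right)}, require {robot_in(rmD)}
    → {ball_in(b3,rmB), carry(b1,right), robot_in(rmD)}
  through step 1 (pick(b1,rmD,right)): drop {carry(b1,right)}, keep {ball_in(b3,rmB), robot_in(rmD)}, require {ball_in(b1,rmD), free(right), robot_in(rmD)}
    → {ball_in(b1,rmD), ball_in(b3,rmB), free(right), robot_in(rmD)}

== RESULT ==
["ball_in(b1,rmD)", "ball_in(b3,rmB)", "free(right)", "robot_in(rmD)"]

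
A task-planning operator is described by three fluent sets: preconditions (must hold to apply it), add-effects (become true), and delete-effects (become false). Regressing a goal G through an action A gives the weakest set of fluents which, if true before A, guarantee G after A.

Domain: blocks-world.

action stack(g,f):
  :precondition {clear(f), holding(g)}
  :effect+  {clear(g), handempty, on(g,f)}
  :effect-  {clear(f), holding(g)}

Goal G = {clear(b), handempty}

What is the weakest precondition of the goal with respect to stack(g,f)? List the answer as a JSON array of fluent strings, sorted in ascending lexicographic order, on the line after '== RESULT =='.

Regress:
  G ∩ del = {}  (empty — regression defined)
  G \ add = {clear(b), handempty} \ {clear(g), handempty, on(g,f)} = {clear(b)}
  ∪ pre   = {clear(b)} ∪ {clear(f), holding(g)}
          = {clear(b), clear(f), holding(g)}

== RESULT ==
["clear(b)", "clear(f)", "holding(g)"]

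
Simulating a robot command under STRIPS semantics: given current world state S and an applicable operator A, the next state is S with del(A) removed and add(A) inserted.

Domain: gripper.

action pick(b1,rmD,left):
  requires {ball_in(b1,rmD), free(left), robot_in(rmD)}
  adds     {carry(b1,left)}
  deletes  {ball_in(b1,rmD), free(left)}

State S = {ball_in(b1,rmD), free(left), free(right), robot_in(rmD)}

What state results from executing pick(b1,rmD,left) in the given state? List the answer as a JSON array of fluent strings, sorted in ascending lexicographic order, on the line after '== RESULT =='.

Compute (S \ del) ∪ add:
  pre ⊆ S: {ball_in(b1,rmD), free(left), robot_in(rmD)} ⊆ S  — applicable
  S \ del = {free(right), robot_in(rmD)}
  ∪ add   = {carry(b1,left), free(right), robot_in(rmD)}

== RESULT ==
["carry(b1,left)", "free(right)", "robot_in(rmD)"]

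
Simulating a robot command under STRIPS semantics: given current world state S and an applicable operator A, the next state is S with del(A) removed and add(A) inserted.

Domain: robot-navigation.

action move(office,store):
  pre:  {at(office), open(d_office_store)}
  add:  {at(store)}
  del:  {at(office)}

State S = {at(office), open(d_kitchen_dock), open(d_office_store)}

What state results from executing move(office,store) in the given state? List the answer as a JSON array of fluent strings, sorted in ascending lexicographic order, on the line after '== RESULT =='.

Progress:
  pre ⊆ S: {at(office), open(d_office_store)} ⊆ S  — applicable
  S \ del = {open(d_kitchen_dock), open(d_office_store)}
  ∪ add   = {at(store), open(d_kitchen_dock), open(d_office_store)}

== RESULT ==
["at(store)", "open(d_kitchen_dock)", "open(d_office_store)"]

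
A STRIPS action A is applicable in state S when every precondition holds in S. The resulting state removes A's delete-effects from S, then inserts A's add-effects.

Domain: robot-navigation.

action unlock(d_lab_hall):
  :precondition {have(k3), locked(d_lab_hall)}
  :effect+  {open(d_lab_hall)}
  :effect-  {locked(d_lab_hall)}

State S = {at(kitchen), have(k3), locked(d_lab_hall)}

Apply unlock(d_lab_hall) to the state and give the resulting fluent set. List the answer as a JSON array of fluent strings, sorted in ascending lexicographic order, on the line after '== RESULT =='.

Compute (S \ del) ∪ add:
  pre ⊆ S: {have(k3), locked(d_lab_hall)} ⊆ S  — applicable
  S \ del = {at(kitchen), have(k3)}
  ∪ add   = {at(kitchen), have(k3), open(d_lab_hall)}

== RESULT ==
["at(kitchen)", "have(k3)", "open(d_lab_hall)"]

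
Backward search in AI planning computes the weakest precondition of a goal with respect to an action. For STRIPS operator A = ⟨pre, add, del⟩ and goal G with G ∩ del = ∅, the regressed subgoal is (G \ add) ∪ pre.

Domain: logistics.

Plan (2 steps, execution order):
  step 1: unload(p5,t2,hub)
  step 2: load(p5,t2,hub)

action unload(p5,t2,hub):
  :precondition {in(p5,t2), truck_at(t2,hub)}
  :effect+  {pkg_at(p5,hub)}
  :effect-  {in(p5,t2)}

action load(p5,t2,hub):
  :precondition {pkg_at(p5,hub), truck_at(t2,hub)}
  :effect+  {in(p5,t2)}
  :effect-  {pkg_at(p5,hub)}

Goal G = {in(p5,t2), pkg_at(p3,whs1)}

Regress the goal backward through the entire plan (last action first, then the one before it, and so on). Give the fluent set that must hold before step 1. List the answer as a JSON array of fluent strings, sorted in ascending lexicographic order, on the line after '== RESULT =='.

Work backward from the goal:
  through step 2 (load(p5,t2,hub)): drop {in(p5,t2)}, keep {pkg_at(p3,whs1)}, require {pkg_at(p5,hub), truck_at(t2,hub)}
    → {pkg_at(p3,whs1), pkg_at(p5,hub), truck_at(t2,hub)}
  through step 1 (unload(p5,t2,hub)): drop {pkg_at(p5,hub)}, keep {pkg_at(p3,whs1), truck_at(t2,hub)}, require {in(p5,t2), truck_at(t2,hub)}
    → {in(p5,t2), pkg_at(p3,whs1), truck_at(t2,hub)}

== RESULT ==
["in(p5,t2)", "pkg_at(p3,whs1)", "truck_at(t2,hub)"]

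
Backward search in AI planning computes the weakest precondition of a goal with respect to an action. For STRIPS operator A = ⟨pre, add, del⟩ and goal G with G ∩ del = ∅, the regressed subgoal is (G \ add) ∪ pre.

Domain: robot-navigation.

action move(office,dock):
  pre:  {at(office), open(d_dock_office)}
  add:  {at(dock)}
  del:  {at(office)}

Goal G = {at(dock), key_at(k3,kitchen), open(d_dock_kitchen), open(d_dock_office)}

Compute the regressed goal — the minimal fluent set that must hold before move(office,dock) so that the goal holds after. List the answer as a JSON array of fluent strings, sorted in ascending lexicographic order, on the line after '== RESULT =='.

Regress:
  G ∩ del = {}  (empty — regression defined)
  G \ add = {at(dock), key_at(k3,kitchen), open(d_dock_kitchen), open(d_dock_office)} \ {at(dock)} = {key_at(k3,kitchen), open(d_dock_kitchen), open(d_dock_office)}
  ∪ pre   = {key_at(k3,kitchen), open(d_dock_kitchen), open(d_dock_office)} ∪ {at(office), open(d_dock_office)}
          = {at(office), key_at(k3,kitchen), open(d_dock_kitchen), open(d_dock_office)}

== RESULT ==
["at(office)", "key_at(k3,kitchen)", "open(d_dock_kitchen)", "open(d_dock_office)"]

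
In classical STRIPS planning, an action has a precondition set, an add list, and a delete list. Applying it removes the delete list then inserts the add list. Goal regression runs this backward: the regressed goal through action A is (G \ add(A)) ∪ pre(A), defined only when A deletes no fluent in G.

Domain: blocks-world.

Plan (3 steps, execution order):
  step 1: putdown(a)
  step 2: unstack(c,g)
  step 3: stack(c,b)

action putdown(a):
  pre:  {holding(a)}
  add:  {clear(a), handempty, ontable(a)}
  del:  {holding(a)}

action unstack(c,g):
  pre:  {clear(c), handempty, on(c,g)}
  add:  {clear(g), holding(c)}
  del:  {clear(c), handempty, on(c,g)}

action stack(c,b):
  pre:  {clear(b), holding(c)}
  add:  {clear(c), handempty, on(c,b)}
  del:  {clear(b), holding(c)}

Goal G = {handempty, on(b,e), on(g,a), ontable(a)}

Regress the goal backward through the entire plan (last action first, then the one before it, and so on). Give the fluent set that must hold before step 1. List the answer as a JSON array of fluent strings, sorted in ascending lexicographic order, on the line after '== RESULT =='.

Work backward from the goal:
  through step 3 (stack(c,b)): drop {handempty}, keep {on(b,e), on(g,a), ontable(a)}, require {clear(b), holding(c)}
    → {clear(b), holding(c), on(b,e), on(g,a), ontable(a)}
  through step 2 (unstack(c,g)): drop {holding(c)}, keep {clear(b), on(b,e), on(g,a), ontable(a)}, require {clear(c), handempty, on(c,g)}
    → {clear(b), clear(c), handempty, on(b,e), on(c,g), on(g,a), ontable(a)}
  through step 1 (putdown(a)): drop {handempty, ontable(a)}, keep {clear(b), clear(c), on(b,e), on(c,g), on(g,a)}, require {holding(a)}
    → {clear(b), clear(c), holding(a), on(b,e), on(c,g), on(g,a)}

== RESULT ==
["clear(b)", "clear(c)", "holding(a)", "on(b,e)", "on(c,g)", "on(g,a)"]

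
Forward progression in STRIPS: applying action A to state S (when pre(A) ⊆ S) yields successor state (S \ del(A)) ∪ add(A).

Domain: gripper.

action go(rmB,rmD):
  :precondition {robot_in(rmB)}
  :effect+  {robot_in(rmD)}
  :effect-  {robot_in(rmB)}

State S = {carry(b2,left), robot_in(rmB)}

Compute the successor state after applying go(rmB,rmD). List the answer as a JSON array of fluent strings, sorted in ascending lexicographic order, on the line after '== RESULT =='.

Progress:
  pre ⊆ S: {robot_in(rmB)} ⊆ S  — applicable
  S \ del = {carry(b2,left)}
  ∪ add   = {carry(b2,left), robot_in(rmD)}

== RESULT ==
["carry(b2,left)", "robot_in(rmD)"]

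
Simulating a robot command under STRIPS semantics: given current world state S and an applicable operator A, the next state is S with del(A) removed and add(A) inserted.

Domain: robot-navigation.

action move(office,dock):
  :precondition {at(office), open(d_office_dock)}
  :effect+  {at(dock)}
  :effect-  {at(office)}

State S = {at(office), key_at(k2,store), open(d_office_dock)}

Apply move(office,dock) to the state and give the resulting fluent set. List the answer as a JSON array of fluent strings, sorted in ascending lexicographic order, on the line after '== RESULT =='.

Progress:
  pre ⊆ S: {at(office), open(d_office_dock)} ⊆ S  — applicable
  S \ del = {key_at(k2,store), open(d_office_dock)}
  ∪ add   = {at(dock), key_at(k2,store), open(d_office_dock)}

== RESULT ==
["at(dock)", "key_at(k2,store)", "open(d_office_dock)"]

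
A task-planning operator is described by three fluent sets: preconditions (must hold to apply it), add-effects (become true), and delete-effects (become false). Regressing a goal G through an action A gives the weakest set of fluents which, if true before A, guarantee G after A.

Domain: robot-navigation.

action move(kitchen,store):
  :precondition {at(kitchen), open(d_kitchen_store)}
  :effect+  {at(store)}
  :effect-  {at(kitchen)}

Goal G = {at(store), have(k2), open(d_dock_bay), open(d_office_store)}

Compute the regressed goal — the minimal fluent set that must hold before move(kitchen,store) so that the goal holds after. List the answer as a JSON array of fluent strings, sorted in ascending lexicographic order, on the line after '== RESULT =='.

Compute (G \ add) ∪ pre:
  G ∩ del = {}  (empty — regression defined)
  G \ add = {at(store), have(k2), open(d_dock_bay), open(d_office_store)} \ {at(store)} = {have(k2), open(d_dock_bay), open(d_office_store)}
  ∪ pre   = {have(k2), open(d_dock_bay), open(d_office_store)} ∪ {at(kitchen), open(d_kitchen_store)}
          = {at(kitchen), have(k2), open(d_dock_bay), open(d_kitchen_store), open(d_office_store)}

== RESULT ==
["at(kitchen)", "have(k2)", "open(d_dock_bay)", "open(d_kitchen_store)", "open(d_office_store)"]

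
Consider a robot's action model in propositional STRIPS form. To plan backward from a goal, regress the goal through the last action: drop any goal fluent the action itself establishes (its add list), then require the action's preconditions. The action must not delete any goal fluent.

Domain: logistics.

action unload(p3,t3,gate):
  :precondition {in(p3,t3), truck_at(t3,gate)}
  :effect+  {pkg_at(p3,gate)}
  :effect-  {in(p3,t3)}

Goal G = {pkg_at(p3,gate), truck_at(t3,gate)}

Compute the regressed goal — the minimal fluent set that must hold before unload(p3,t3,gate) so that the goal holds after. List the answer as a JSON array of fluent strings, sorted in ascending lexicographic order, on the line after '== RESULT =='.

Compute (G \ add) ∪ pre:
  G ∩ del = {}  (empty — regression defined)
  G \ add = {pkg_at(p3,gate), truck_at(t3,gate)} \ {pkg_at(p3,gate)} = {truck_at(t3,gate)}
  ∪ pre   = {truck_at(t3,gate)} ∪ {in(p3,t3), truck_at(t3,gate)}
          = {in(p3,t3), truck_at(t3,gate)}

== RESULT ==
["in(p3,t3)", "truck_at(t3,gate)"]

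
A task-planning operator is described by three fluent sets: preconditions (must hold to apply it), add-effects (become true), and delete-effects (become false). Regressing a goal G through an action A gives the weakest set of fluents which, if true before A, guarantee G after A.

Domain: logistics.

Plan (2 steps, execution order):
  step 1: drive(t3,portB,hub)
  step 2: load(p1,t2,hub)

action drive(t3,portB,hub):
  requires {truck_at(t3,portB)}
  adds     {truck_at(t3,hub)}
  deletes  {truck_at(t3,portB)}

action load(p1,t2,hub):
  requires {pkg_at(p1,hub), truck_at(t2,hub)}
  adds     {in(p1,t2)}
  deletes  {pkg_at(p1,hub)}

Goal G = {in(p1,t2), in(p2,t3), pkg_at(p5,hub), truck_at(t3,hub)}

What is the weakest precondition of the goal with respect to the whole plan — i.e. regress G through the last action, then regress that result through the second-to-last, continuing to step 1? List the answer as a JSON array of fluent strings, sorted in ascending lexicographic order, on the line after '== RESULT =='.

Regress step by step:
  through step 2 (load(p1,t2,hub)): drop {in(p1,t2)}, keep {in(p2,t3), pkg_at(p5,hub), truck_at(t3,hub)}, require {pkg_at(p1,hub), truck_at(t2,hub)}
    → {in(p2,t3), pkg_at(p1,hub), pkg_at(p5,hub), truck_at(t2,hub), truck_at(t3,hub)}
  through step 1 (drive(t3,portB,hub)): drop {truck_at(t3,hub)}, keep {in(p2,t3), pkg_at(p1,hub), pkg_at(p5,hub), truck_at(t2,hub)}, require {truck_at(t3,portB)}
    → {in(p2,t3), pkg_at(p1,hub), pkg_at(p5,hub), truck_at(t2,hub), truck_at(t3,portB)}

== RESULT ==
["in(p2,t3)", "pkg_at(p1,hub)", "pkg_at(p5,hub)", "truck_at(t2,hub)", "truck_at(t3,portB)"]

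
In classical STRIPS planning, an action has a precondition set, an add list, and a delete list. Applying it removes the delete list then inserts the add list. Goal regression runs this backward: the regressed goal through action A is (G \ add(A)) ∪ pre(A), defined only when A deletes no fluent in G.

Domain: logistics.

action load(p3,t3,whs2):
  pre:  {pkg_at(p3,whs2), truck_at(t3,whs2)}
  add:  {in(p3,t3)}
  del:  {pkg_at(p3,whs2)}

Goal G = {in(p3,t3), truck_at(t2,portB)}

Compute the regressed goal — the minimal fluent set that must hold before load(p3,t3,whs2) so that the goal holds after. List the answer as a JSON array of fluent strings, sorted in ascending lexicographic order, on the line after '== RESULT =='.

Regress:
  G ∩ del = {}  (empty — regression defined)
  G \ add = {in(p3,t3), truck_at(t2,portB)} \ {in(p3,t3)} = {truck_at(t2,portB)}
  ∪ pre   = {truck_at(t2,portB)} ∪ {pkg_at(p3,whs2), truck_at(t3,whs2)}
          = {pkg_at(p3,whs2), truck_at(t2,portB), truck_at(t3,whs2)}

== RESULT ==
["pkg_at(p3,whs2)", "truck_at(t2,portB)", "truck_at(t3,whs2)"]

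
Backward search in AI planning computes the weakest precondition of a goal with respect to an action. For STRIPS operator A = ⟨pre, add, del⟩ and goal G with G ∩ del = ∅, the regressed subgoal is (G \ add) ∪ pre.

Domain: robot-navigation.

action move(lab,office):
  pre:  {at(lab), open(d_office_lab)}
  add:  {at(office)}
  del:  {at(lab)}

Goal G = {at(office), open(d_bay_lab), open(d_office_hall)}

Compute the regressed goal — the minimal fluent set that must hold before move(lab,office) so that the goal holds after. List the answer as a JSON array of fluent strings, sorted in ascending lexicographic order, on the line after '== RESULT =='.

Regress:
  G ∩ del = {}  (empty — regression defined)
  G \ add = {at(office), open(d_bay_lab), open(d_office_hall)} \ {at(office)} = {open(d_bay_lab), open(d_office_hall)}
  ∪ pre   = {open(d_bay_lab), open(d_office_hall)} ∪ {at(lab), open(d_office_lab)}
          = {at(lab), open(d_bay_lab), open(d_office_hall), open(d_office_lab)}

== RESULT ==
["at(lab)", "open(d_bay_lab)", "open(d_office_hall)", "open(d_office_lab)"]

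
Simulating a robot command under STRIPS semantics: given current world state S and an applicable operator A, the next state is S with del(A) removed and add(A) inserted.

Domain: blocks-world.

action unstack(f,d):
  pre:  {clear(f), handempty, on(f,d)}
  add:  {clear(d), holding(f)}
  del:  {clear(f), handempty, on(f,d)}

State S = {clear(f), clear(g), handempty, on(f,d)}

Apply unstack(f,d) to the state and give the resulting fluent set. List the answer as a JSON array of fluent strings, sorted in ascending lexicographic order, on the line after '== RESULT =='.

Compute (S \ del) ∪ add:
  pre ⊆ S: {clear(f), handempty, on(f,d)} ⊆ S  — applicable
  S \ del = {clear(g)}
  ∪ add   = {clear(d), clear(g), holding(f)}

== RESULT ==
["clear(d)", "clear(g)", "holding(f)"]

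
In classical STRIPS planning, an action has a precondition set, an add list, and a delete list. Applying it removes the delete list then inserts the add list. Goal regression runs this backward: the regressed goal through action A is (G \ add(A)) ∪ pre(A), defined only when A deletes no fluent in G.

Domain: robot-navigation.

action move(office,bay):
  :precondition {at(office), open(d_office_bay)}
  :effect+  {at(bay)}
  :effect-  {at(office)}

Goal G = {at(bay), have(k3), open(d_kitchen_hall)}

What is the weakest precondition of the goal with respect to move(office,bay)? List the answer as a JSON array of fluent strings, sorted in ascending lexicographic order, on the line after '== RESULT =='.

Compute (G \ add) ∪ pre:
  G ∩ del = {}  (empty — regression defined)
  G \ add = {at(bay), have(k3), open(d_kitchen_hall)} \ {at(bay)} = {have(k3), open(d_kitchen_hall)}
  ∪ pre   = {have(k3), open(d_kitchen_hall)} ∪ {at(office), open(d_office_bay)}
          = {at(office), have(k3), open(d_kitchen_hall), open(d_office_bay)}

== RESULT ==
["at(office)", "have(k3)", "open(d_kitchen_hall)", "open(d_office_bay)"]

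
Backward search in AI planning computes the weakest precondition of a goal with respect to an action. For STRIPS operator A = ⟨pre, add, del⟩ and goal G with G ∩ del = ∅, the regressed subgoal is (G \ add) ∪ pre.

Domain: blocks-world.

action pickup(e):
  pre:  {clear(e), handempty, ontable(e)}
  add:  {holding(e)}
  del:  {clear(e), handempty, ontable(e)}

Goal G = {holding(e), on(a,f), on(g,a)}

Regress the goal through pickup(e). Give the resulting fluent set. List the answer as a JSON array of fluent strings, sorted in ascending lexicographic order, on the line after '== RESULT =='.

Regress:
  G ∩ del = {}  (empty — regression defined)
  G \ add = {holding(e), on(a,f), on(g,a)} \ {holding(e)} = {on(a,f), on(g,a)}
  ∪ pre   = {on(a,f), on(g,a)} ∪ {clear(e), handempty, ontable(e)}
          = {clear(e), handempty, on(a,f), on(g,a), ontable(e)}

== RESULT ==
["clear(e)", "handempty", "on(a,f)", "on(g,a)", "ontable(e)"]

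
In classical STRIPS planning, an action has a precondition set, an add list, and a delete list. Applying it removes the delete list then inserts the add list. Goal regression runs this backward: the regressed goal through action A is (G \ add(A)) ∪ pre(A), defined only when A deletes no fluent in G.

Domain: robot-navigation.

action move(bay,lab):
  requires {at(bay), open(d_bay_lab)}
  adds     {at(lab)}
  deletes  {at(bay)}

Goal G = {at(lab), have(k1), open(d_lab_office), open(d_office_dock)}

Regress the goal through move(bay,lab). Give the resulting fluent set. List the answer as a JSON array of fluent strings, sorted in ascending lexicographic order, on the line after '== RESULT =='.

Regress:
  G ∩ del = {}  (empty — regression defined)
  G \ add = {at(lab), have(k1), open(d_lab_office), open(d_office_dock)} \ {at(lab)} = {have(k1), open(d_lab_office), open(d_office_dock)}
  ∪ pre   = {have(k1), open(d_lab_office), open(d_office_dock)} ∪ {at(bay), open(d_bay_lab)}
          = {at(bay), have(k1), open(d_bay_lab), open(d_lab_office), open(d_office_dock)}

== RESULT ==
["at(bay)", "have(k1)", "open(d_bay_lab)", "open(d_lab_office)", "open(d_office_dock)"]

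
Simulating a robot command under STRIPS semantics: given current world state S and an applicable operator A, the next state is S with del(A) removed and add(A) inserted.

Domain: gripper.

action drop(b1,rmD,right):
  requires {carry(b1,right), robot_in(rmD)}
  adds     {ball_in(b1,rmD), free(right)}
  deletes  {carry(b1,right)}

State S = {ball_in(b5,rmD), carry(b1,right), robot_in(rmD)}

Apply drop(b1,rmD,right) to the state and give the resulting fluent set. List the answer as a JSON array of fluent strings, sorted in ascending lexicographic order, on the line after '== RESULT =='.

Compute (S \ del) ∪ add:
  pre ⊆ S: {carry(b1,right), robot_in(rmD)} ⊆ S  — applicable
  S \ del = {ball_in(b5,rmD), robot_in(rmD)}
  ∪ add   = {ball_in(b1,rmD), ball_in(b5,rmD), free(right), robot_in(rmD)}

== RESULT ==
["ball_in(b1,rmD)", "ball_in(b5,rmD)", "free(right)", "robot_in(rmD)"]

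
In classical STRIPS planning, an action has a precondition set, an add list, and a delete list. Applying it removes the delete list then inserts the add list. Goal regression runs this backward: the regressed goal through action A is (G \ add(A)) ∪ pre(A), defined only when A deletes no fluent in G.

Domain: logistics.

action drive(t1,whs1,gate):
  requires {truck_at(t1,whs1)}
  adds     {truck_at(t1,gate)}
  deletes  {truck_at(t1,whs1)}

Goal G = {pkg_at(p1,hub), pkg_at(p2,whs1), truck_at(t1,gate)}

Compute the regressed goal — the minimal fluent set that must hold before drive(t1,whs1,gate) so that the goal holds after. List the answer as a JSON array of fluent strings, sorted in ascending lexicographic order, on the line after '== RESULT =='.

Compute (G \ add) ∪ pre:
  G ∩ del = {}  (empty — regression defined)
  G \ add = {pkg_at(p1,hub), pkg_at(p2,whs1), truck_at(t1,gate)} \ {truck_at(t1,gate)} = {pkg_at(p1,hub), pkg_at(p2,whs1)}
  ∪ pre   = {pkg_at(p1,hub), pkg_at(p2,whs1)} ∪ {truck_at(t1,whs1)}
          = {pkg_at(p1,hub), pkg_at(p2,whs1), truck_at(t1,whs1)}

== RESULT ==
["pkg_at(p1,hub)", "pkg_at(p2,whs1)", "truck_at(t1,whs1)"]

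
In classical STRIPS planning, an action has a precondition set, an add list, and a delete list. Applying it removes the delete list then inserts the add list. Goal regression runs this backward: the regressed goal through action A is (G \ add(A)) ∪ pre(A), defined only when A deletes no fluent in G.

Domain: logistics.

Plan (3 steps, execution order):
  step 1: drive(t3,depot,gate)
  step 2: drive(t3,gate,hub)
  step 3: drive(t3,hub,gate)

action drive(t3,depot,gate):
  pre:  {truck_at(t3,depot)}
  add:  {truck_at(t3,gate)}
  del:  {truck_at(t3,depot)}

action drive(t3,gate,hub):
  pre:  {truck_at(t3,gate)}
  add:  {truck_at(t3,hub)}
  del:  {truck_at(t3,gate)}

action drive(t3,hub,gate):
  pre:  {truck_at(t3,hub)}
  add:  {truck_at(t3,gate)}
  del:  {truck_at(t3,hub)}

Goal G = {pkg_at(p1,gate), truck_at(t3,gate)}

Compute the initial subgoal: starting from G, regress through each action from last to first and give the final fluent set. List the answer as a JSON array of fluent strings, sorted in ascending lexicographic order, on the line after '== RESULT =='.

Work backward from the goal:
  through step 3 (drive(t3,hub,gate)): drop {truck_at(t3,gate)}, keep {pkg_at(p1,gate)}, require {truck_at(t3,hub)}
    → {pkg_at(p1,gate), truck_at(t3,hub)}
  through step 2 (drive(t3,gate,hub)): drop {truck_at(t3,hub)}, keep {pkg_at(p1,gate)}, require {truck_at(t3,gate)}
    → {pkg_at(p1,gate), truck_at(t3,gate)}
  through step 1 (drive(t3,depot,gate)): drop {truck_at(t3,gate)}, keep {pkg_at(p1,gate)}, require {truck_at(t3,depot)}
    → {pkg_at(p1,gate), truck_at(t3,depot)}

== RESULT ==
["pkg_at(p1,gate)", "truck_at(t3,depot)"]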